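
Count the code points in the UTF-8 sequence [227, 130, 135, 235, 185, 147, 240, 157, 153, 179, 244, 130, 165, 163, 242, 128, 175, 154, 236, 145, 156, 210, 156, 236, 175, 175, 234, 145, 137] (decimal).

Byte at offset 0: 0xE3 = 11100011 → 3-byte char (#1). Advance 3.
Byte at offset 3: 0xEB = 11101011 → 3-byte char (#2). Advance 3.
Byte at offset 6: 0xF0 = 11110000 → 4-byte char (#3). Advance 4.
Byte at offset 10: 0xF4 = 11110100 → 4-byte char (#4). Advance 4.
Byte at offset 14: 0xF2 = 11110010 → 4-byte char (#5). Advance 4.
Byte at offset 18: 0xEC = 11101100 → 3-byte char (#6). Advance 3.
Byte at offset 21: 0xD2 = 11010010 → 2-byte char (#7). Advance 2.
Byte at offset 23: 0xEC = 11101100 → 3-byte char (#8). Advance 3.
Byte at offset 26: 0xEA = 11101010 → 3-byte char (#9). Advance 3.
Reached end at offset 29 after 9 code points.

9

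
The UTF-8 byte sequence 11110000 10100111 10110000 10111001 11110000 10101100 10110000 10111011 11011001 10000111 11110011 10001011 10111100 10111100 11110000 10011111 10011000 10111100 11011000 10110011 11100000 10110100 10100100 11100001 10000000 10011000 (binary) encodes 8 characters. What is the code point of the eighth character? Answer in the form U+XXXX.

U+1018

Offset 0: leading byte 0xF0 = 11110000 → 4-byte char #1 = F0 A7 B0 B9.
Offset 4: leading byte 0xF0 = 11110000 → 4-byte char #2 = F0 AC B0 BB.
Offset 8: leading byte 0xD9 = 11011001 → 2-byte char #3 = D9 87.
Offset 10: leading byte 0xF3 = 11110011 → 4-byte char #4 = F3 8B BC BC.
Offset 14: leading byte 0xF0 = 11110000 → 4-byte char #5 = F0 9F 98 BC.
Offset 18: leading byte 0xD8 = 11011000 → 2-byte char #6 = D8 B3.
Offset 20: leading byte 0xE0 = 11100000 → 3-byte char #7 = E0 B4 A4.
Offset 23: leading byte 0xE1 = 11100001 → 3-byte char #8 = E1 80 98.
Leading byte 0xE1 = 11100001 matches 1110xxxx → 3-byte sequence.
Byte 1: 0xE1 = 11100001, payload 0001 (4 bits).
Byte 2: 0x80 = 10000000 (10xxxxxx ✓), payload 000000.
Byte 3: 0x98 = 10011000 (10xxxxxx ✓), payload 011000.
Concatenate: 0001000000011000 = 0x1018 (16 bits → U+1018).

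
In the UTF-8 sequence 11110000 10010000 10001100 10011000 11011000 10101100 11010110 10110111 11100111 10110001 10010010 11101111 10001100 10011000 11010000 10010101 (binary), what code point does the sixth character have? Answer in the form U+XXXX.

Offset 0: leading byte 0xF0 = 11110000 → 4-byte char #1 = F0 90 8C 98.
Offset 4: leading byte 0xD8 = 11011000 → 2-byte char #2 = D8 AC.
Offset 6: leading byte 0xD6 = 11010110 → 2-byte char #3 = D6 B7.
Offset 8: leading byte 0xE7 = 11100111 → 3-byte char #4 = E7 B1 92.
Offset 11: leading byte 0xEF = 11101111 → 3-byte char #5 = EF 8C 98.
Offset 14: leading byte 0xD0 = 11010000 → 2-byte char #6 = D0 95.
Leading byte 0xD0 = 11010000 matches 110xxxxx → 2-byte sequence.
Byte 1: 0xD0 = 11010000, payload 10000 (5 bits).
Byte 2: 0x95 = 10010101 (10xxxxxx ✓), payload 010101.
Concatenate: 10000010101 = 0x415 (11 bits → U+0415).

U+0415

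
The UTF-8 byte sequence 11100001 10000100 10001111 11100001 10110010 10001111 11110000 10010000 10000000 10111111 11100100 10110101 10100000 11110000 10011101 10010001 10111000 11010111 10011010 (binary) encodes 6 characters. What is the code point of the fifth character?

U+1D478

Offset 0: leading byte 0xE1 = 11100001 → 3-byte char #1 = E1 84 8F.
Offset 3: leading byte 0xE1 = 11100001 → 3-byte char #2 = E1 B2 8F.
Offset 6: leading byte 0xF0 = 11110000 → 4-byte char #3 = F0 90 80 BF.
Offset 10: leading byte 0xE4 = 11100100 → 3-byte char #4 = E4 B5 A0.
Offset 13: leading byte 0xF0 = 11110000 → 4-byte char #5 = F0 9D 91 B8.
Leading byte 0xF0 = 11110000 matches 11110xxx → 4-byte sequence.
Byte 1: 0xF0 = 11110000, payload 000 (3 bits).
Byte 2: 0x9D = 10011101 (10xxxxxx ✓), payload 011101.
Byte 3: 0x91 = 10010001 (10xxxxxx ✓), payload 010001.
Byte 4: 0xB8 = 10111000 (10xxxxxx ✓), payload 111000.
Concatenate: 000011101010001111000 = 0x1D478 (21 bits → U+1D478).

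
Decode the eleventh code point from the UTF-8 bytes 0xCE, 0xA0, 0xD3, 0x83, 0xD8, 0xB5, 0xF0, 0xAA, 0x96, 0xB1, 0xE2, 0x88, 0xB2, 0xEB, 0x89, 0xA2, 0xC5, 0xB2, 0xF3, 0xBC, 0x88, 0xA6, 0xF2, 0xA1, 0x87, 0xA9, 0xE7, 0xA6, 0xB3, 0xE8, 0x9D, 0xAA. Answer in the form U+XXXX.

Offset 0: leading byte 0xCE = 11001110 → 2-byte char #1 = CE A0.
Offset 2: leading byte 0xD3 = 11010011 → 2-byte char #2 = D3 83.
Offset 4: leading byte 0xD8 = 11011000 → 2-byte char #3 = D8 B5.
Offset 6: leading byte 0xF0 = 11110000 → 4-byte char #4 = F0 AA 96 B1.
Offset 10: leading byte 0xE2 = 11100010 → 3-byte char #5 = E2 88 B2.
Offset 13: leading byte 0xEB = 11101011 → 3-byte char #6 = EB 89 A2.
Offset 16: leading byte 0xC5 = 11000101 → 2-byte char #7 = C5 B2.
Offset 18: leading byte 0xF3 = 11110011 → 4-byte char #8 = F3 BC 88 A6.
Offset 22: leading byte 0xF2 = 11110010 → 4-byte char #9 = F2 A1 87 A9.
Offset 26: leading byte 0xE7 = 11100111 → 3-byte char #10 = E7 A6 B3.
Offset 29: leading byte 0xE8 = 11101000 → 3-byte char #11 = E8 9D AA.
Leading byte 0xE8 = 11101000 matches 1110xxxx → 3-byte sequence.
Byte 1: 0xE8 = 11101000, payload 1000 (4 bits).
Byte 2: 0x9D = 10011101 (10xxxxxx ✓), payload 011101.
Byte 3: 0xAA = 10101010 (10xxxxxx ✓), payload 101010.
Concatenate: 1000011101101010 = 0x876A (16 bits → U+876A).

U+876A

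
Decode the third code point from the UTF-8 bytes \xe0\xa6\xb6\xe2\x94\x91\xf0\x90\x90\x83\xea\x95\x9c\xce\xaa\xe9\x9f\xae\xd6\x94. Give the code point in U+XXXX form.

Offset 0: leading byte 0xE0 = 11100000 → 3-byte char #1 = E0 A6 B6.
Offset 3: leading byte 0xE2 = 11100010 → 3-byte char #2 = E2 94 91.
Offset 6: leading byte 0xF0 = 11110000 → 4-byte char #3 = F0 90 90 83.
Leading byte 0xF0 = 11110000 matches 11110xxx → 4-byte sequence.
Byte 1: 0xF0 = 11110000, payload 000 (3 bits).
Byte 2: 0x90 = 10010000 (10xxxxxx ✓), payload 010000.
Byte 3: 0x90 = 10010000 (10xxxxxx ✓), payload 010000.
Byte 4: 0x83 = 10000011 (10xxxxxx ✓), payload 000011.
Concatenate: 000010000010000000011 = 0x10403 (21 bits → U+10403).

U+10403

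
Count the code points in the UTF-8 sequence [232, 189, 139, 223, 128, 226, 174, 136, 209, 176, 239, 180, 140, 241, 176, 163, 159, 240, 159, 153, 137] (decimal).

7

Byte at offset 0: 0xE8 = 11101000 → 3-byte char (#1). Advance 3.
Byte at offset 3: 0xDF = 11011111 → 2-byte char (#2). Advance 2.
Byte at offset 5: 0xE2 = 11100010 → 3-byte char (#3). Advance 3.
Byte at offset 8: 0xD1 = 11010001 → 2-byte char (#4). Advance 2.
Byte at offset 10: 0xEF = 11101111 → 3-byte char (#5). Advance 3.
Byte at offset 13: 0xF1 = 11110001 → 4-byte char (#6). Advance 4.
Byte at offset 17: 0xF0 = 11110000 → 4-byte char (#7). Advance 4.
Reached end at offset 21 after 7 code points.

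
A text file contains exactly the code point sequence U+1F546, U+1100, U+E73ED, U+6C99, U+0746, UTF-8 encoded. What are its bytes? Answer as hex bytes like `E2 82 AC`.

F0 9F 95 86 E1 84 80 F3 A7 8F AD E6 B2 99 DD 86

U+1F546: 4-byte form → F0 9F 95 86.
U+1100: 3-byte form → E1 84 80.
U+E73ED: 4-byte form → F3 A7 8F AD.
U+6C99: 3-byte form → E6 B2 99.
U+0746: 2-byte form → DD 86.
Concatenated (16 bytes): F0 9F 95 86 E1 84 80 F3 A7 8F AD E6 B2 99 DD 86.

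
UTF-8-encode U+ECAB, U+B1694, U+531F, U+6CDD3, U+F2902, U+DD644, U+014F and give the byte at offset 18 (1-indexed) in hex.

0x82

1-indexed offset 18 is 0-indexed offset 17.
U+ECAB → 3-byte form EE B2 AB at offsets 0–2.
U+B1694 → 4-byte form F2 B1 9A 94 at offsets 3–6.
U+531F → 3-byte form E5 8C 9F at offsets 7–9.
U+6CDD3 → 4-byte form F1 AC B7 93 at offsets 10–13.
U+F2902 → 4-byte form F3 B2 A4 82 at offsets 14–17.
Offset 17 falls in char 5's range; it's byte 4 of F3 B2 A4 82 = 0x82.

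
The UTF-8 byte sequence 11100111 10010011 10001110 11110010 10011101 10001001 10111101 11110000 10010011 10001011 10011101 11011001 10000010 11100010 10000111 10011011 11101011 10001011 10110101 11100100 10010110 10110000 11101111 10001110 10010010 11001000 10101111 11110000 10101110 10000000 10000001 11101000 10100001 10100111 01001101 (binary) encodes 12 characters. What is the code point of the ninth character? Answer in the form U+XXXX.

U+022F

Offset 0: leading byte 0xE7 = 11100111 → 3-byte char #1 = E7 93 8E.
Offset 3: leading byte 0xF2 = 11110010 → 4-byte char #2 = F2 9D 89 BD.
Offset 7: leading byte 0xF0 = 11110000 → 4-byte char #3 = F0 93 8B 9D.
Offset 11: leading byte 0xD9 = 11011001 → 2-byte char #4 = D9 82.
Offset 13: leading byte 0xE2 = 11100010 → 3-byte char #5 = E2 87 9B.
Offset 16: leading byte 0xEB = 11101011 → 3-byte char #6 = EB 8B B5.
Offset 19: leading byte 0xE4 = 11100100 → 3-byte char #7 = E4 96 B0.
Offset 22: leading byte 0xEF = 11101111 → 3-byte char #8 = EF 8E 92.
Offset 25: leading byte 0xC8 = 11001000 → 2-byte char #9 = C8 AF.
Leading byte 0xC8 = 11001000 matches 110xxxxx → 2-byte sequence.
Byte 1: 0xC8 = 11001000, payload 01000 (5 bits).
Byte 2: 0xAF = 10101111 (10xxxxxx ✓), payload 101111.
Concatenate: 01000101111 = 0x22F (11 bits → U+022F).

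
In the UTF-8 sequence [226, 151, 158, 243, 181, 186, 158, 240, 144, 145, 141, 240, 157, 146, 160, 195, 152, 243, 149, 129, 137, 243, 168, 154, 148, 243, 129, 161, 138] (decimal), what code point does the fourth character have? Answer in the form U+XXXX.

U+1D4A0

Offset 0: leading byte 0xE2 = 11100010 → 3-byte char #1 = E2 97 9E.
Offset 3: leading byte 0xF3 = 11110011 → 4-byte char #2 = F3 B5 BA 9E.
Offset 7: leading byte 0xF0 = 11110000 → 4-byte char #3 = F0 90 91 8D.
Offset 11: leading byte 0xF0 = 11110000 → 4-byte char #4 = F0 9D 92 A0.
Leading byte 0xF0 = 11110000 matches 11110xxx → 4-byte sequence.
Byte 1: 0xF0 = 11110000, payload 000 (3 bits).
Byte 2: 0x9D = 10011101 (10xxxxxx ✓), payload 011101.
Byte 3: 0x92 = 10010010 (10xxxxxx ✓), payload 010010.
Byte 4: 0xA0 = 10100000 (10xxxxxx ✓), payload 100000.
Concatenate: 000011101010010100000 = 0x1D4A0 (21 bits → U+1D4A0).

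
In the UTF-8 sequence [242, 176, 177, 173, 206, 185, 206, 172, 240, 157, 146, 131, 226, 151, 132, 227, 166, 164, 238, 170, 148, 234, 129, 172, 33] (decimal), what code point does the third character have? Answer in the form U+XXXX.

U+03AC

Offset 0: leading byte 0xF2 = 11110010 → 4-byte char #1 = F2 B0 B1 AD.
Offset 4: leading byte 0xCE = 11001110 → 2-byte char #2 = CE B9.
Offset 6: leading byte 0xCE = 11001110 → 2-byte char #3 = CE AC.
Leading byte 0xCE = 11001110 matches 110xxxxx → 2-byte sequence.
Byte 1: 0xCE = 11001110, payload 01110 (5 bits).
Byte 2: 0xAC = 10101100 (10xxxxxx ✓), payload 101100.
Concatenate: 01110101100 = 0x3AC (11 bits → U+03AC).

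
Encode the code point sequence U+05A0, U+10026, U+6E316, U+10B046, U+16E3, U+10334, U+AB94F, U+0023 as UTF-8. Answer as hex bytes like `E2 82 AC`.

U+05A0: 2-byte form → D6 A0.
U+10026: 4-byte form → F0 90 80 A6.
U+6E316: 4-byte form → F1 AE 8C 96.
U+10B046: 4-byte form → F4 8B 81 86.
U+16E3: 3-byte form → E1 9B A3.
U+10334: 4-byte form → F0 90 8C B4.
U+AB94F: 4-byte form → F2 AB A5 8F.
U+0023: 1-byte form → 23.
Concatenated (26 bytes): D6 A0 F0 90 80 A6 F1 AE 8C 96 F4 8B 81 86 E1 9B A3 F0 90 8C B4 F2 AB A5 8F 23.

D6 A0 F0 90 80 A6 F1 AE 8C 96 F4 8B 81 86 E1 9B A3 F0 90 8C B4 F2 AB A5 8F 23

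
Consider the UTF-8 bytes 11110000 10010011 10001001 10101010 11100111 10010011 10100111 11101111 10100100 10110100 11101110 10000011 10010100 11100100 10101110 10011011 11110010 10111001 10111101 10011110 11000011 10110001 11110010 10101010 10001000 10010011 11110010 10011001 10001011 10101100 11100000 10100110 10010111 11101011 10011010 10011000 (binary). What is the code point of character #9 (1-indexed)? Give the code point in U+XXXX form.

U+992EC

Offset 0: leading byte 0xF0 = 11110000 → 4-byte char #1 = F0 93 89 AA.
Offset 4: leading byte 0xE7 = 11100111 → 3-byte char #2 = E7 93 A7.
Offset 7: leading byte 0xEF = 11101111 → 3-byte char #3 = EF A4 B4.
Offset 10: leading byte 0xEE = 11101110 → 3-byte char #4 = EE 83 94.
Offset 13: leading byte 0xE4 = 11100100 → 3-byte char #5 = E4 AE 9B.
Offset 16: leading byte 0xF2 = 11110010 → 4-byte char #6 = F2 B9 BD 9E.
Offset 20: leading byte 0xC3 = 11000011 → 2-byte char #7 = C3 B1.
Offset 22: leading byte 0xF2 = 11110010 → 4-byte char #8 = F2 AA 88 93.
Offset 26: leading byte 0xF2 = 11110010 → 4-byte char #9 = F2 99 8B AC.
Leading byte 0xF2 = 11110010 matches 11110xxx → 4-byte sequence.
Byte 1: 0xF2 = 11110010, payload 010 (3 bits).
Byte 2: 0x99 = 10011001 (10xxxxxx ✓), payload 011001.
Byte 3: 0x8B = 10001011 (10xxxxxx ✓), payload 001011.
Byte 4: 0xAC = 10101100 (10xxxxxx ✓), payload 101100.
Concatenate: 010011001001011101100 = 0x992EC (21 bits → U+992EC).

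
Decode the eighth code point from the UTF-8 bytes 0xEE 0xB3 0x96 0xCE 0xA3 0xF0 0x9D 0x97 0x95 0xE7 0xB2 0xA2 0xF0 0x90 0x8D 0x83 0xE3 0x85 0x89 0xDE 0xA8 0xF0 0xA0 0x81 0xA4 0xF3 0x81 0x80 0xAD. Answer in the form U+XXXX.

U+20064

Offset 0: leading byte 0xEE = 11101110 → 3-byte char #1 = EE B3 96.
Offset 3: leading byte 0xCE = 11001110 → 2-byte char #2 = CE A3.
Offset 5: leading byte 0xF0 = 11110000 → 4-byte char #3 = F0 9D 97 95.
Offset 9: leading byte 0xE7 = 11100111 → 3-byte char #4 = E7 B2 A2.
Offset 12: leading byte 0xF0 = 11110000 → 4-byte char #5 = F0 90 8D 83.
Offset 16: leading byte 0xE3 = 11100011 → 3-byte char #6 = E3 85 89.
Offset 19: leading byte 0xDE = 11011110 → 2-byte char #7 = DE A8.
Offset 21: leading byte 0xF0 = 11110000 → 4-byte char #8 = F0 A0 81 A4.
Leading byte 0xF0 = 11110000 matches 11110xxx → 4-byte sequence.
Byte 1: 0xF0 = 11110000, payload 000 (3 bits).
Byte 2: 0xA0 = 10100000 (10xxxxxx ✓), payload 100000.
Byte 3: 0x81 = 10000001 (10xxxxxx ✓), payload 000001.
Byte 4: 0xA4 = 10100100 (10xxxxxx ✓), payload 100100.
Concatenate: 000100000000001100100 = 0x20064 (21 bits → U+20064).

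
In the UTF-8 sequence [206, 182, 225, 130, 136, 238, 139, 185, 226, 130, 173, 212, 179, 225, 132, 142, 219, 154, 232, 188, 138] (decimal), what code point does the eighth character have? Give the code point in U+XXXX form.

Offset 0: leading byte 0xCE = 11001110 → 2-byte char #1 = CE B6.
Offset 2: leading byte 0xE1 = 11100001 → 3-byte char #2 = E1 82 88.
Offset 5: leading byte 0xEE = 11101110 → 3-byte char #3 = EE 8B B9.
Offset 8: leading byte 0xE2 = 11100010 → 3-byte char #4 = E2 82 AD.
Offset 11: leading byte 0xD4 = 11010100 → 2-byte char #5 = D4 B3.
Offset 13: leading byte 0xE1 = 11100001 → 3-byte char #6 = E1 84 8E.
Offset 16: leading byte 0xDB = 11011011 → 2-byte char #7 = DB 9A.
Offset 18: leading byte 0xE8 = 11101000 → 3-byte char #8 = E8 BC 8A.
Leading byte 0xE8 = 11101000 matches 1110xxxx → 3-byte sequence.
Byte 1: 0xE8 = 11101000, payload 1000 (4 bits).
Byte 2: 0xBC = 10111100 (10xxxxxx ✓), payload 111100.
Byte 3: 0x8A = 10001010 (10xxxxxx ✓), payload 001010.
Concatenate: 1000111100001010 = 0x8F0A (16 bits → U+8F0A).

U+8F0A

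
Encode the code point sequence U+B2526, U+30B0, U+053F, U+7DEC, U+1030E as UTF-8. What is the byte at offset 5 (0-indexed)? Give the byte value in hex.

0x82

U+B2526 → 4-byte form F2 B2 94 A6 at offsets 0–3.
U+30B0 → 3-byte form E3 82 B0 at offsets 4–6.
Offset 5 falls in char 2's range; it's byte 2 of E3 82 B0 = 0x82.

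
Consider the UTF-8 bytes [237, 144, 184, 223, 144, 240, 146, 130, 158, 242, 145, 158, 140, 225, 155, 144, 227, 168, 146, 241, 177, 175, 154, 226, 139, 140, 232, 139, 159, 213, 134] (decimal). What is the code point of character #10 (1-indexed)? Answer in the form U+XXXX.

U+0546

Offset 0: leading byte 0xED = 11101101 → 3-byte char #1 = ED 90 B8.
Offset 3: leading byte 0xDF = 11011111 → 2-byte char #2 = DF 90.
Offset 5: leading byte 0xF0 = 11110000 → 4-byte char #3 = F0 92 82 9E.
Offset 9: leading byte 0xF2 = 11110010 → 4-byte char #4 = F2 91 9E 8C.
Offset 13: leading byte 0xE1 = 11100001 → 3-byte char #5 = E1 9B 90.
Offset 16: leading byte 0xE3 = 11100011 → 3-byte char #6 = E3 A8 92.
Offset 19: leading byte 0xF1 = 11110001 → 4-byte char #7 = F1 B1 AF 9A.
Offset 23: leading byte 0xE2 = 11100010 → 3-byte char #8 = E2 8B 8C.
Offset 26: leading byte 0xE8 = 11101000 → 3-byte char #9 = E8 8B 9F.
Offset 29: leading byte 0xD5 = 11010101 → 2-byte char #10 = D5 86.
Leading byte 0xD5 = 11010101 matches 110xxxxx → 2-byte sequence.
Byte 1: 0xD5 = 11010101, payload 10101 (5 bits).
Byte 2: 0x86 = 10000110 (10xxxxxx ✓), payload 000110.
Concatenate: 10101000110 = 0x546 (11 bits → U+0546).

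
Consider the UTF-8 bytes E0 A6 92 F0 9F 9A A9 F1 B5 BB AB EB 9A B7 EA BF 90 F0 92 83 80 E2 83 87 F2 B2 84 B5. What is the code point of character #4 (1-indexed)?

U+B6B7

Offset 0: leading byte 0xE0 = 11100000 → 3-byte char #1 = E0 A6 92.
Offset 3: leading byte 0xF0 = 11110000 → 4-byte char #2 = F0 9F 9A A9.
Offset 7: leading byte 0xF1 = 11110001 → 4-byte char #3 = F1 B5 BB AB.
Offset 11: leading byte 0xEB = 11101011 → 3-byte char #4 = EB 9A B7.
Leading byte 0xEB = 11101011 matches 1110xxxx → 3-byte sequence.
Byte 1: 0xEB = 11101011, payload 1011 (4 bits).
Byte 2: 0x9A = 10011010 (10xxxxxx ✓), payload 011010.
Byte 3: 0xB7 = 10110111 (10xxxxxx ✓), payload 110111.
Concatenate: 1011011010110111 = 0xB6B7 (16 bits → U+B6B7).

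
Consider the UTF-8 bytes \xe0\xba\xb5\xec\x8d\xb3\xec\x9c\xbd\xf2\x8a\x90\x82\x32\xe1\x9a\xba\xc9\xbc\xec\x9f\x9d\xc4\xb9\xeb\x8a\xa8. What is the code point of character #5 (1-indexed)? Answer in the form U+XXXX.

U+0032

Offset 0: leading byte 0xE0 = 11100000 → 3-byte char #1 = E0 BA B5.
Offset 3: leading byte 0xEC = 11101100 → 3-byte char #2 = EC 8D B3.
Offset 6: leading byte 0xEC = 11101100 → 3-byte char #3 = EC 9C BD.
Offset 9: leading byte 0xF2 = 11110010 → 4-byte char #4 = F2 8A 90 82.
Offset 13: leading byte 0x32 = 00110010 → 1-byte char #5 = 32.
Leading byte 0x32 = 00110010 matches 0xxxxxxx → 1-byte sequence.
Byte 1: 0x32 = 00110010, payload 0110010 (7 bits).
Concatenate: 0110010 = 0x32 (7 bits → U+0032).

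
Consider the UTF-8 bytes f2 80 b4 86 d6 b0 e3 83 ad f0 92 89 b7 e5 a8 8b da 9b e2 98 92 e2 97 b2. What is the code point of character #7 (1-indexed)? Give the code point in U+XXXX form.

Offset 0: leading byte 0xF2 = 11110010 → 4-byte char #1 = F2 80 B4 86.
Offset 4: leading byte 0xD6 = 11010110 → 2-byte char #2 = D6 B0.
Offset 6: leading byte 0xE3 = 11100011 → 3-byte char #3 = E3 83 AD.
Offset 9: leading byte 0xF0 = 11110000 → 4-byte char #4 = F0 92 89 B7.
Offset 13: leading byte 0xE5 = 11100101 → 3-byte char #5 = E5 A8 8B.
Offset 16: leading byte 0xDA = 11011010 → 2-byte char #6 = DA 9B.
Offset 18: leading byte 0xE2 = 11100010 → 3-byte char #7 = E2 98 92.
Leading byte 0xE2 = 11100010 matches 1110xxxx → 3-byte sequence.
Byte 1: 0xE2 = 11100010, payload 0010 (4 bits).
Byte 2: 0x98 = 10011000 (10xxxxxx ✓), payload 011000.
Byte 3: 0x92 = 10010010 (10xxxxxx ✓), payload 010010.
Concatenate: 0010011000010010 = 0x2612 (16 bits → U+2612).

U+2612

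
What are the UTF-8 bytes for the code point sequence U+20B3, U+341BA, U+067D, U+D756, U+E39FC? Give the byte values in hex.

U+20B3: 3-byte form → E2 82 B3.
U+341BA: 4-byte form → F0 B4 86 BA.
U+067D: 2-byte form → D9 BD.
U+D756: 3-byte form → ED 9D 96.
U+E39FC: 4-byte form → F3 A3 A7 BC.
Concatenated (16 bytes): E2 82 B3 F0 B4 86 BA D9 BD ED 9D 96 F3 A3 A7 BC.

E2 82 B3 F0 B4 86 BA D9 BD ED 9D 96 F3 A3 A7 BC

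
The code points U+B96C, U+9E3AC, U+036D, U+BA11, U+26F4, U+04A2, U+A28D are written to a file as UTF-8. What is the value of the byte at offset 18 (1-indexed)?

1-indexed offset 18 is 0-indexed offset 17.
U+B96C → 3-byte form EB A5 AC at offsets 0–2.
U+9E3AC → 4-byte form F2 9E 8E AC at offsets 3–6.
U+036D → 2-byte form CD AD at offsets 7–8.
U+BA11 → 3-byte form EB A8 91 at offsets 9–11.
U+26F4 → 3-byte form E2 9B B4 at offsets 12–14.
U+04A2 → 2-byte form D2 A2 at offsets 15–16.
U+A28D → 3-byte form EA 8A 8D at offsets 17–19.
Offset 17 falls in char 7's range; it's byte 1 of EA 8A 8D = 0xEA.

0xEA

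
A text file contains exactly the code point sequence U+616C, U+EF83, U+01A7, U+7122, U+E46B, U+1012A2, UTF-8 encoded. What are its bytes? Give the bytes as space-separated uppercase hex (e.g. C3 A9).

U+616C: 3-byte form → E6 85 AC.
U+EF83: 3-byte form → EE BE 83.
U+01A7: 2-byte form → C6 A7.
U+7122: 3-byte form → E7 84 A2.
U+E46B: 3-byte form → EE 91 AB.
U+1012A2: 4-byte form → F4 81 8A A2.
Concatenated (18 bytes): E6 85 AC EE BE 83 C6 A7 E7 84 A2 EE 91 AB F4 81 8A A2.

E6 85 AC EE BE 83 C6 A7 E7 84 A2 EE 91 AB F4 81 8A A2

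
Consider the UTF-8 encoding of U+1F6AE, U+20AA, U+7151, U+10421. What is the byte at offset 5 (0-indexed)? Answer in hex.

U+1F6AE → 4-byte form F0 9F 9A AE at offsets 0–3.
U+20AA → 3-byte form E2 82 AA at offsets 4–6.
Offset 5 falls in char 2's range; it's byte 2 of E2 82 AA = 0x82.

0x82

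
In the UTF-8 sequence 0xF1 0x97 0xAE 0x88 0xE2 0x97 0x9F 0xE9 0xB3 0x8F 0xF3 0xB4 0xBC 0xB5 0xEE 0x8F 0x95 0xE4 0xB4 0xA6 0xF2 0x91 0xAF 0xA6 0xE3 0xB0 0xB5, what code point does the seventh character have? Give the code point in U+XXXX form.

U+91BE6

Offset 0: leading byte 0xF1 = 11110001 → 4-byte char #1 = F1 97 AE 88.
Offset 4: leading byte 0xE2 = 11100010 → 3-byte char #2 = E2 97 9F.
Offset 7: leading byte 0xE9 = 11101001 → 3-byte char #3 = E9 B3 8F.
Offset 10: leading byte 0xF3 = 11110011 → 4-byte char #4 = F3 B4 BC B5.
Offset 14: leading byte 0xEE = 11101110 → 3-byte char #5 = EE 8F 95.
Offset 17: leading byte 0xE4 = 11100100 → 3-byte char #6 = E4 B4 A6.
Offset 20: leading byte 0xF2 = 11110010 → 4-byte char #7 = F2 91 AF A6.
Leading byte 0xF2 = 11110010 matches 11110xxx → 4-byte sequence.
Byte 1: 0xF2 = 11110010, payload 010 (3 bits).
Byte 2: 0x91 = 10010001 (10xxxxxx ✓), payload 010001.
Byte 3: 0xAF = 10101111 (10xxxxxx ✓), payload 101111.
Byte 4: 0xA6 = 10100110 (10xxxxxx ✓), payload 100110.
Concatenate: 010010001101111100110 = 0x91BE6 (21 bits → U+91BE6).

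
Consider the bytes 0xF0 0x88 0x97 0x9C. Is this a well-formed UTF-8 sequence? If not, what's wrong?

Leading byte 0xF0 = 11110000 → 4-byte form.
Continuation bytes all match 10xxxxxx. Payload decodes to 0x85DC.
But 0x85DC < 0x10000, the minimum for a 4-byte sequence — this is an overlong encoding.

invalid (overlong encoding)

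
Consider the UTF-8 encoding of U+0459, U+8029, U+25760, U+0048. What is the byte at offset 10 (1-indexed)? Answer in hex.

0x48

1-indexed offset 10 is 0-indexed offset 9.
U+0459 → 2-byte form D1 99 at offsets 0–1.
U+8029 → 3-byte form E8 80 A9 at offsets 2–4.
U+25760 → 4-byte form F0 A5 9D A0 at offsets 5–8.
U+0048 → 1-byte form 48 at offsets 9–9.
Offset 9 falls in char 4's range; it's byte 1 of 48 = 0x48.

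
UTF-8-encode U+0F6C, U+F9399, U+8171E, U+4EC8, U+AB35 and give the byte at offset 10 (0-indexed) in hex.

U+0F6C → 3-byte form E0 BD AC at offsets 0–2.
U+F9399 → 4-byte form F3 B9 8E 99 at offsets 3–6.
U+8171E → 4-byte form F2 81 9C 9E at offsets 7–10.
Offset 10 falls in char 3's range; it's byte 4 of F2 81 9C 9E = 0x9E.

0x9E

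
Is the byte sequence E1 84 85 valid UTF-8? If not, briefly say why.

valid

Leading byte 0xE1 = 11100001 → 3-byte form.
Continuation bytes 0x84=10000100, 0x85=10000101 all match 10xxxxxx.
Decoded value 0x1105 is ≥ 0x800 (shortest form) and not a surrogate.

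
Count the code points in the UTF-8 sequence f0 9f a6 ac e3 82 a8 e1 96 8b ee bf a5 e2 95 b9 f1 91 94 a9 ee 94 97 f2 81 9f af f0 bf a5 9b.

Byte at offset 0: 0xF0 = 11110000 → 4-byte char (#1). Advance 4.
Byte at offset 4: 0xE3 = 11100011 → 3-byte char (#2). Advance 3.
Byte at offset 7: 0xE1 = 11100001 → 3-byte char (#3). Advance 3.
Byte at offset 10: 0xEE = 11101110 → 3-byte char (#4). Advance 3.
Byte at offset 13: 0xE2 = 11100010 → 3-byte char (#5). Advance 3.
Byte at offset 16: 0xF1 = 11110001 → 4-byte char (#6). Advance 4.
Byte at offset 20: 0xEE = 11101110 → 3-byte char (#7). Advance 3.
Byte at offset 23: 0xF2 = 11110010 → 4-byte char (#8). Advance 4.
Byte at offset 27: 0xF0 = 11110000 → 4-byte char (#9). Advance 4.
Reached end at offset 31 after 9 code points.

9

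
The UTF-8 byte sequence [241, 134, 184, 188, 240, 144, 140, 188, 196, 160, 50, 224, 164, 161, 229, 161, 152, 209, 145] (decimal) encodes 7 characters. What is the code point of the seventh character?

Offset 0: leading byte 0xF1 = 11110001 → 4-byte char #1 = F1 86 B8 BC.
Offset 4: leading byte 0xF0 = 11110000 → 4-byte char #2 = F0 90 8C BC.
Offset 8: leading byte 0xC4 = 11000100 → 2-byte char #3 = C4 A0.
Offset 10: leading byte 0x32 = 00110010 → 1-byte char #4 = 32.
Offset 11: leading byte 0xE0 = 11100000 → 3-byte char #5 = E0 A4 A1.
Offset 14: leading byte 0xE5 = 11100101 → 3-byte char #6 = E5 A1 98.
Offset 17: leading byte 0xD1 = 11010001 → 2-byte char #7 = D1 91.
Leading byte 0xD1 = 11010001 matches 110xxxxx → 2-byte sequence.
Byte 1: 0xD1 = 11010001, payload 10001 (5 bits).
Byte 2: 0x91 = 10010001 (10xxxxxx ✓), payload 010001.
Concatenate: 10001010001 = 0x451 (11 bits → U+0451).

U+0451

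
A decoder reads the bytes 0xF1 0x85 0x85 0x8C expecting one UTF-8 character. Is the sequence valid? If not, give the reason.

valid

Leading byte 0xF1 = 11110001 → 4-byte form.
Continuation bytes 0x85=10000101, 0x85=10000101, 0x8C=10001100 all match 10xxxxxx.
Decoded value 0x4514C is ≥ 0x10000 (shortest form) and not a surrogate.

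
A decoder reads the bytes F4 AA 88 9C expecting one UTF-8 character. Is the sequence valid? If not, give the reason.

invalid (encodes a value above U+10FFFF)

Leading byte 0xF4 = 11110100 → 4-byte form.
Payload = 0x12A21C, which exceeds U+10FFFF, the maximum Unicode code point. (Leading bytes F5–FF, or F4 followed by ≥ 0x90, are invalid.)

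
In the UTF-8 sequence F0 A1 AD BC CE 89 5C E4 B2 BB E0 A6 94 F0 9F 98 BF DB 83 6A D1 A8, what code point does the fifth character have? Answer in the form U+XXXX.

U+0994

Offset 0: leading byte 0xF0 = 11110000 → 4-byte char #1 = F0 A1 AD BC.
Offset 4: leading byte 0xCE = 11001110 → 2-byte char #2 = CE 89.
Offset 6: leading byte 0x5C = 01011100 → 1-byte char #3 = 5C.
Offset 7: leading byte 0xE4 = 11100100 → 3-byte char #4 = E4 B2 BB.
Offset 10: leading byte 0xE0 = 11100000 → 3-byte char #5 = E0 A6 94.
Leading byte 0xE0 = 11100000 matches 1110xxxx → 3-byte sequence.
Byte 1: 0xE0 = 11100000, payload 0000 (4 bits).
Byte 2: 0xA6 = 10100110 (10xxxxxx ✓), payload 100110.
Byte 3: 0x94 = 10010100 (10xxxxxx ✓), payload 010100.
Concatenate: 0000100110010100 = 0x994 (16 bits → U+0994).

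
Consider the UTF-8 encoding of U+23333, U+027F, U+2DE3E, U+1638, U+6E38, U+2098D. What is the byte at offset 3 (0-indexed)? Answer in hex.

U+23333 → 4-byte form F0 A3 8C B3 at offsets 0–3.
Offset 3 falls in char 1's range; it's byte 4 of F0 A3 8C B3 = 0xB3.

0xB3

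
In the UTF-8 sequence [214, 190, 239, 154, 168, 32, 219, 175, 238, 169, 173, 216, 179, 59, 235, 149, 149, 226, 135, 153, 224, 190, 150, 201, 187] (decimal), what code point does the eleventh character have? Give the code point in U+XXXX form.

U+027B

Offset 0: leading byte 0xD6 = 11010110 → 2-byte char #1 = D6 BE.
Offset 2: leading byte 0xEF = 11101111 → 3-byte char #2 = EF 9A A8.
Offset 5: leading byte 0x20 = 00100000 → 1-byte char #3 = 20.
Offset 6: leading byte 0xDB = 11011011 → 2-byte char #4 = DB AF.
Offset 8: leading byte 0xEE = 11101110 → 3-byte char #5 = EE A9 AD.
Offset 11: leading byte 0xD8 = 11011000 → 2-byte char #6 = D8 B3.
Offset 13: leading byte 0x3B = 00111011 → 1-byte char #7 = 3B.
Offset 14: leading byte 0xEB = 11101011 → 3-byte char #8 = EB 95 95.
Offset 17: leading byte 0xE2 = 11100010 → 3-byte char #9 = E2 87 99.
Offset 20: leading byte 0xE0 = 11100000 → 3-byte char #10 = E0 BE 96.
Offset 23: leading byte 0xC9 = 11001001 → 2-byte char #11 = C9 BB.
Leading byte 0xC9 = 11001001 matches 110xxxxx → 2-byte sequence.
Byte 1: 0xC9 = 11001001, payload 01001 (5 bits).
Byte 2: 0xBB = 10111011 (10xxxxxx ✓), payload 111011.
Concatenate: 01001111011 = 0x27B (11 bits → U+027B).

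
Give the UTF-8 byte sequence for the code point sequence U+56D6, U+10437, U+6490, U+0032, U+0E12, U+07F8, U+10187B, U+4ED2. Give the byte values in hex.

U+56D6: 3-byte form → E5 9B 96.
U+10437: 4-byte form → F0 90 90 B7.
U+6490: 3-byte form → E6 92 90.
U+0032: 1-byte form → 32.
U+0E12: 3-byte form → E0 B8 92.
U+07F8: 2-byte form → DF B8.
U+10187B: 4-byte form → F4 81 A1 BB.
U+4ED2: 3-byte form → E4 BB 92.
Concatenated (23 bytes): E5 9B 96 F0 90 90 B7 E6 92 90 32 E0 B8 92 DF B8 F4 81 A1 BB E4 BB 92.

E5 9B 96 F0 90 90 B7 E6 92 90 32 E0 B8 92 DF B8 F4 81 A1 BB E4 BB 92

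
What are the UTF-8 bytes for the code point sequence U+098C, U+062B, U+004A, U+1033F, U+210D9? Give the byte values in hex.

U+098C: 3-byte form → E0 A6 8C.
U+062B: 2-byte form → D8 AB.
U+004A: 1-byte form → 4A.
U+1033F: 4-byte form → F0 90 8C BF.
U+210D9: 4-byte form → F0 A1 83 99.
Concatenated (14 bytes): E0 A6 8C D8 AB 4A F0 90 8C BF F0 A1 83 99.

E0 A6 8C D8 AB 4A F0 90 8C BF F0 A1 83 99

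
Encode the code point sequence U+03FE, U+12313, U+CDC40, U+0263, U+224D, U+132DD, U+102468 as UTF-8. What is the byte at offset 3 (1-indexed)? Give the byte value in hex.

0xF0

1-indexed offset 3 is 0-indexed offset 2.
U+03FE → 2-byte form CF BE at offsets 0–1.
U+12313 → 4-byte form F0 92 8C 93 at offsets 2–5.
Offset 2 falls in char 2's range; it's byte 1 of F0 92 8C 93 = 0xF0.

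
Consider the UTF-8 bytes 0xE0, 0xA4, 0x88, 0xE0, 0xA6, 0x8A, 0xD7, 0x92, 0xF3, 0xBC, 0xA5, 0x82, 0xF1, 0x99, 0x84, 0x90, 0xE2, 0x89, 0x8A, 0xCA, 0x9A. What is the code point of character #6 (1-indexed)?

U+224A

Offset 0: leading byte 0xE0 = 11100000 → 3-byte char #1 = E0 A4 88.
Offset 3: leading byte 0xE0 = 11100000 → 3-byte char #2 = E0 A6 8A.
Offset 6: leading byte 0xD7 = 11010111 → 2-byte char #3 = D7 92.
Offset 8: leading byte 0xF3 = 11110011 → 4-byte char #4 = F3 BC A5 82.
Offset 12: leading byte 0xF1 = 11110001 → 4-byte char #5 = F1 99 84 90.
Offset 16: leading byte 0xE2 = 11100010 → 3-byte char #6 = E2 89 8A.
Leading byte 0xE2 = 11100010 matches 1110xxxx → 3-byte sequence.
Byte 1: 0xE2 = 11100010, payload 0010 (4 bits).
Byte 2: 0x89 = 10001001 (10xxxxxx ✓), payload 001001.
Byte 3: 0x8A = 10001010 (10xxxxxx ✓), payload 001010.
Concatenate: 0010001001001010 = 0x224A (16 bits → U+224A).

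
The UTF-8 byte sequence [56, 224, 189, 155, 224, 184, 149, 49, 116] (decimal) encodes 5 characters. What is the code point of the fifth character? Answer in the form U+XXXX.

Offset 0: leading byte 0x38 = 00111000 → 1-byte char #1 = 38.
Offset 1: leading byte 0xE0 = 11100000 → 3-byte char #2 = E0 BD 9B.
Offset 4: leading byte 0xE0 = 11100000 → 3-byte char #3 = E0 B8 95.
Offset 7: leading byte 0x31 = 00110001 → 1-byte char #4 = 31.
Offset 8: leading byte 0x74 = 01110100 → 1-byte char #5 = 74.
Leading byte 0x74 = 01110100 matches 0xxxxxxx → 1-byte sequence.
Byte 1: 0x74 = 01110100, payload 1110100 (7 bits).
Concatenate: 1110100 = 0x74 (7 bits → U+0074).

U+0074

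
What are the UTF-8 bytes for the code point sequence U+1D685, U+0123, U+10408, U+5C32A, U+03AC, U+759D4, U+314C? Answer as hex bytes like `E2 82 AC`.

U+1D685: 4-byte form → F0 9D 9A 85.
U+0123: 2-byte form → C4 A3.
U+10408: 4-byte form → F0 90 90 88.
U+5C32A: 4-byte form → F1 9C 8C AA.
U+03AC: 2-byte form → CE AC.
U+759D4: 4-byte form → F1 B5 A7 94.
U+314C: 3-byte form → E3 85 8C.
Concatenated (23 bytes): F0 9D 9A 85 C4 A3 F0 90 90 88 F1 9C 8C AA CE AC F1 B5 A7 94 E3 85 8C.

F0 9D 9A 85 C4 A3 F0 90 90 88 F1 9C 8C AA CE AC F1 B5 A7 94 E3 85 8C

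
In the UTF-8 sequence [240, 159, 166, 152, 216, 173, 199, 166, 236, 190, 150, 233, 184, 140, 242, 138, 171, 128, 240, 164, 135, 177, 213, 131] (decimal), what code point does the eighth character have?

U+0543

Offset 0: leading byte 0xF0 = 11110000 → 4-byte char #1 = F0 9F A6 98.
Offset 4: leading byte 0xD8 = 11011000 → 2-byte char #2 = D8 AD.
Offset 6: leading byte 0xC7 = 11000111 → 2-byte char #3 = C7 A6.
Offset 8: leading byte 0xEC = 11101100 → 3-byte char #4 = EC BE 96.
Offset 11: leading byte 0xE9 = 11101001 → 3-byte char #5 = E9 B8 8C.
Offset 14: leading byte 0xF2 = 11110010 → 4-byte char #6 = F2 8A AB 80.
Offset 18: leading byte 0xF0 = 11110000 → 4-byte char #7 = F0 A4 87 B1.
Offset 22: leading byte 0xD5 = 11010101 → 2-byte char #8 = D5 83.
Leading byte 0xD5 = 11010101 matches 110xxxxx → 2-byte sequence.
Byte 1: 0xD5 = 11010101, payload 10101 (5 bits).
Byte 2: 0x83 = 10000011 (10xxxxxx ✓), payload 000011.
Concatenate: 10101000011 = 0x543 (11 bits → U+0543).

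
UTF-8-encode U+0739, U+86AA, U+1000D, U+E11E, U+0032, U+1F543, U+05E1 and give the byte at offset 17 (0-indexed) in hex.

U+0739 → 2-byte form DC B9 at offsets 0–1.
U+86AA → 3-byte form E8 9A AA at offsets 2–4.
U+1000D → 4-byte form F0 90 80 8D at offsets 5–8.
U+E11E → 3-byte form EE 84 9E at offsets 9–11.
U+0032 → 1-byte form 32 at offsets 12–12.
U+1F543 → 4-byte form F0 9F 95 83 at offsets 13–16.
U+05E1 → 2-byte form D7 A1 at offsets 17–18.
Offset 17 falls in char 7's range; it's byte 1 of D7 A1 = 0xD7.

0xD7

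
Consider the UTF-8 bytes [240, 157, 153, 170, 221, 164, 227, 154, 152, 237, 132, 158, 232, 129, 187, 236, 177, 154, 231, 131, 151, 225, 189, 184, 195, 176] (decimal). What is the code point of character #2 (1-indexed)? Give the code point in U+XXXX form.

Offset 0: leading byte 0xF0 = 11110000 → 4-byte char #1 = F0 9D 99 AA.
Offset 4: leading byte 0xDD = 11011101 → 2-byte char #2 = DD A4.
Leading byte 0xDD = 11011101 matches 110xxxxx → 2-byte sequence.
Byte 1: 0xDD = 11011101, payload 11101 (5 bits).
Byte 2: 0xA4 = 10100100 (10xxxxxx ✓), payload 100100.
Concatenate: 11101100100 = 0x764 (11 bits → U+0764).

U+0764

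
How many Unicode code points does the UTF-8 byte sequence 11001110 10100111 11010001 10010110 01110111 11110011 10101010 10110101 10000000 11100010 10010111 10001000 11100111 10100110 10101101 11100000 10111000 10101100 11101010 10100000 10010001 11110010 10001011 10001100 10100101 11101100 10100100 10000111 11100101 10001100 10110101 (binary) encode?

Byte at offset 0: 0xCE = 11001110 → 2-byte char (#1). Advance 2.
Byte at offset 2: 0xD1 = 11010001 → 2-byte char (#2). Advance 2.
Byte at offset 4: 0x77 = 01110111 → 1-byte char (#3). Advance 1.
Byte at offset 5: 0xF3 = 11110011 → 4-byte char (#4). Advance 4.
Byte at offset 9: 0xE2 = 11100010 → 3-byte char (#5). Advance 3.
Byte at offset 12: 0xE7 = 11100111 → 3-byte char (#6). Advance 3.
Byte at offset 15: 0xE0 = 11100000 → 3-byte char (#7). Advance 3.
Byte at offset 18: 0xEA = 11101010 → 3-byte char (#8). Advance 3.
Byte at offset 21: 0xF2 = 11110010 → 4-byte char (#9). Advance 4.
Byte at offset 25: 0xEC = 11101100 → 3-byte char (#10). Advance 3.
Byte at offset 28: 0xE5 = 11100101 → 3-byte char (#11). Advance 3.
Reached end at offset 31 after 11 code points.

11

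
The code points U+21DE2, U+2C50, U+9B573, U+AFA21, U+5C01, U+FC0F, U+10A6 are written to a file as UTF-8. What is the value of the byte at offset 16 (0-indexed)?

0xB0

U+21DE2 → 4-byte form F0 A1 B7 A2 at offsets 0–3.
U+2C50 → 3-byte form E2 B1 90 at offsets 4–6.
U+9B573 → 4-byte form F2 9B 95 B3 at offsets 7–10.
U+AFA21 → 4-byte form F2 AF A8 A1 at offsets 11–14.
U+5C01 → 3-byte form E5 B0 81 at offsets 15–17.
Offset 16 falls in char 5's range; it's byte 2 of E5 B0 81 = 0xB0.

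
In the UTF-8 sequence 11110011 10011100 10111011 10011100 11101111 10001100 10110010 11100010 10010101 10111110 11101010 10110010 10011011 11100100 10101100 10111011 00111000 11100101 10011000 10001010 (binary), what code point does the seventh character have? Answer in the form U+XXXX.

U+560A

Offset 0: leading byte 0xF3 = 11110011 → 4-byte char #1 = F3 9C BB 9C.
Offset 4: leading byte 0xEF = 11101111 → 3-byte char #2 = EF 8C B2.
Offset 7: leading byte 0xE2 = 11100010 → 3-byte char #3 = E2 95 BE.
Offset 10: leading byte 0xEA = 11101010 → 3-byte char #4 = EA B2 9B.
Offset 13: leading byte 0xE4 = 11100100 → 3-byte char #5 = E4 AC BB.
Offset 16: leading byte 0x38 = 00111000 → 1-byte char #6 = 38.
Offset 17: leading byte 0xE5 = 11100101 → 3-byte char #7 = E5 98 8A.
Leading byte 0xE5 = 11100101 matches 1110xxxx → 3-byte sequence.
Byte 1: 0xE5 = 11100101, payload 0101 (4 bits).
Byte 2: 0x98 = 10011000 (10xxxxxx ✓), payload 011000.
Byte 3: 0x8A = 10001010 (10xxxxxx ✓), payload 001010.
Concatenate: 0101011000001010 = 0x560A (16 bits → U+560A).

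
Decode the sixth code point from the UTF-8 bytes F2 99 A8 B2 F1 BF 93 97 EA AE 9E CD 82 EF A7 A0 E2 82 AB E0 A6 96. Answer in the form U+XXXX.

U+20AB

Offset 0: leading byte 0xF2 = 11110010 → 4-byte char #1 = F2 99 A8 B2.
Offset 4: leading byte 0xF1 = 11110001 → 4-byte char #2 = F1 BF 93 97.
Offset 8: leading byte 0xEA = 11101010 → 3-byte char #3 = EA AE 9E.
Offset 11: leading byte 0xCD = 11001101 → 2-byte char #4 = CD 82.
Offset 13: leading byte 0xEF = 11101111 → 3-byte char #5 = EF A7 A0.
Offset 16: leading byte 0xE2 = 11100010 → 3-byte char #6 = E2 82 AB.
Leading byte 0xE2 = 11100010 matches 1110xxxx → 3-byte sequence.
Byte 1: 0xE2 = 11100010, payload 0010 (4 bits).
Byte 2: 0x82 = 10000010 (10xxxxxx ✓), payload 000010.
Byte 3: 0xAB = 10101011 (10xxxxxx ✓), payload 101011.
Concatenate: 0010000010101011 = 0x20AB (16 bits → U+20AB).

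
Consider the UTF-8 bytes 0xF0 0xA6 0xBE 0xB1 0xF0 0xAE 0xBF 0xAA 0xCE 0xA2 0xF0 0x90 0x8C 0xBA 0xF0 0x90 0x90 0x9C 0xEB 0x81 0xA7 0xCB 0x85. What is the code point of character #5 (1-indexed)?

U+1041C

Offset 0: leading byte 0xF0 = 11110000 → 4-byte char #1 = F0 A6 BE B1.
Offset 4: leading byte 0xF0 = 11110000 → 4-byte char #2 = F0 AE BF AA.
Offset 8: leading byte 0xCE = 11001110 → 2-byte char #3 = CE A2.
Offset 10: leading byte 0xF0 = 11110000 → 4-byte char #4 = F0 90 8C BA.
Offset 14: leading byte 0xF0 = 11110000 → 4-byte char #5 = F0 90 90 9C.
Leading byte 0xF0 = 11110000 matches 11110xxx → 4-byte sequence.
Byte 1: 0xF0 = 11110000, payload 000 (3 bits).
Byte 2: 0x90 = 10010000 (10xxxxxx ✓), payload 010000.
Byte 3: 0x90 = 10010000 (10xxxxxx ✓), payload 010000.
Byte 4: 0x9C = 10011100 (10xxxxxx ✓), payload 011100.
Concatenate: 000010000010000011100 = 0x1041C (21 bits → U+1041C).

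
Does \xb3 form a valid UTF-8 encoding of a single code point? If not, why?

invalid (continuation byte with no leading byte)

Byte 0xB3 = 10110011 has the form 10xxxxxx — a continuation byte — but there is no preceding leading byte.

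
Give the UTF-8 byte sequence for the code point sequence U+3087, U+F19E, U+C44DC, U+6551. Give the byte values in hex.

E3 82 87 EF 86 9E F3 84 93 9C E6 95 91

U+3087: 3-byte form → E3 82 87.
U+F19E: 3-byte form → EF 86 9E.
U+C44DC: 4-byte form → F3 84 93 9C.
U+6551: 3-byte form → E6 95 91.
Concatenated (13 bytes): E3 82 87 EF 86 9E F3 84 93 9C E6 95 91.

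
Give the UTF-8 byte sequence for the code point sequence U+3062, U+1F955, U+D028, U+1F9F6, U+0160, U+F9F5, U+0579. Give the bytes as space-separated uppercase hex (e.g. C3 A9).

E3 81 A2 F0 9F A5 95 ED 80 A8 F0 9F A7 B6 C5 A0 EF A7 B5 D5 B9

U+3062: 3-byte form → E3 81 A2.
U+1F955: 4-byte form → F0 9F A5 95.
U+D028: 3-byte form → ED 80 A8.
U+1F9F6: 4-byte form → F0 9F A7 B6.
U+0160: 2-byte form → C5 A0.
U+F9F5: 3-byte form → EF A7 B5.
U+0579: 2-byte form → D5 B9.
Concatenated (21 bytes): E3 81 A2 F0 9F A5 95 ED 80 A8 F0 9F A7 B6 C5 A0 EF A7 B5 D5 B9.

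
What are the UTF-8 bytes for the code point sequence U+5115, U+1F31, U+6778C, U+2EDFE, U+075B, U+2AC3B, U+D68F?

E5 84 95 E1 BC B1 F1 A7 9E 8C F0 AE B7 BE DD 9B F0 AA B0 BB ED 9A 8F

U+5115: 3-byte form → E5 84 95.
U+1F31: 3-byte form → E1 BC B1.
U+6778C: 4-byte form → F1 A7 9E 8C.
U+2EDFE: 4-byte form → F0 AE B7 BE.
U+075B: 2-byte form → DD 9B.
U+2AC3B: 4-byte form → F0 AA B0 BB.
U+D68F: 3-byte form → ED 9A 8F.
Concatenated (23 bytes): E5 84 95 E1 BC B1 F1 A7 9E 8C F0 AE B7 BE DD 9B F0 AA B0 BB ED 9A 8F.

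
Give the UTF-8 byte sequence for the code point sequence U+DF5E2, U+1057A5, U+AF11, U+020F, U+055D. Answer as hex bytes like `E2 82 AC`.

F3 9F 97 A2 F4 85 9E A5 EA BC 91 C8 8F D5 9D

U+DF5E2: 4-byte form → F3 9F 97 A2.
U+1057A5: 4-byte form → F4 85 9E A5.
U+AF11: 3-byte form → EA BC 91.
U+020F: 2-byte form → C8 8F.
U+055D: 2-byte form → D5 9D.
Concatenated (15 bytes): F3 9F 97 A2 F4 85 9E A5 EA BC 91 C8 8F D5 9D.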